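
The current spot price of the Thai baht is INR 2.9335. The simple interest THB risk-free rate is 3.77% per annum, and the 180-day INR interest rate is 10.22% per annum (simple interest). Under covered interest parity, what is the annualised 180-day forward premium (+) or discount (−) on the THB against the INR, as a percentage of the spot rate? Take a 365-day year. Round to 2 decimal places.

T = 180/365 years.
CIP forward (INR per THB) = 2.9335 × 1.050400/1.0185918 = 3.0251062.
(F − S)/S ÷ T = (3.0251062 − 2.9335)/2.9335/(180/365) = 0.063323 → 6.33%.

+6.33%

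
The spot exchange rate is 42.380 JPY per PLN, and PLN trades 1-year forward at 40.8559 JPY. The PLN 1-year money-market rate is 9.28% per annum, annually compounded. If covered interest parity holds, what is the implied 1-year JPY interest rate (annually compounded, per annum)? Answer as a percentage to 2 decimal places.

T = 1 year.
CIP gives F = S · g_JPY/g_PLN, so g_JPY/g_PLN = 40.8559/42.38 = 0.9640373.
PLN growth factor: (1 + 0.0928)^1 = 1.092800.
That pins the JPY growth at 1.053500.
r = 1.053500^(1/1) − 1 = 0.053500 → 5.35%.

5.35%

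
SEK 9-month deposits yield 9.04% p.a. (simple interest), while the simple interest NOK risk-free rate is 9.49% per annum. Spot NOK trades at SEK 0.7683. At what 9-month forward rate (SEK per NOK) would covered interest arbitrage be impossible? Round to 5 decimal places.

0.76588

T = 9/12 years.
Growth of 1 SEK over T: 1 + 0.0904×9/12 = 1.067800.
Growth of 1 NOK over T: 1 + 0.0949×9/12 = 1.071175.
Forward (SEK per NOK) = 0.7683 × 1.067800 / 1.071175 = 0.7658793.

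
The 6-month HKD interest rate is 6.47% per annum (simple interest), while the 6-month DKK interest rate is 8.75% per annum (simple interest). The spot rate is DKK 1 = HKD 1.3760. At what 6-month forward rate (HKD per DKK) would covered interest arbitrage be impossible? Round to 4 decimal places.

1.3610

T = 6/12 years.
HKD accumulates by 1 + 0.0647×6/12 = 1.032350.
DKK growth factor: 1 + 0.0875×6/12 = 1.043750.
CIP: F = S · (grow HKD)/(grow DKK) = 1.376 × 1.032350/1.043750 = 1.360971 HKD per DKK.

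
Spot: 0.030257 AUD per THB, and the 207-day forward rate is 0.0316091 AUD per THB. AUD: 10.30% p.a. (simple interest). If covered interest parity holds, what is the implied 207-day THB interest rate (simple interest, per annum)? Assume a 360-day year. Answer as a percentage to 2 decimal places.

T = 207/360 years.
CIP gives F = S · g_AUD/g_THB, so g_AUD/g_THB = 0.0316091/0.030257 = 1.0446872.
The AUD side grows by 1 + 0.1030×207/360 = 1.059225.
That pins the THB growth at 1.0139159.
(1.0139159 − 1)/T = 0.024202, i.e. 2.42%.

2.42%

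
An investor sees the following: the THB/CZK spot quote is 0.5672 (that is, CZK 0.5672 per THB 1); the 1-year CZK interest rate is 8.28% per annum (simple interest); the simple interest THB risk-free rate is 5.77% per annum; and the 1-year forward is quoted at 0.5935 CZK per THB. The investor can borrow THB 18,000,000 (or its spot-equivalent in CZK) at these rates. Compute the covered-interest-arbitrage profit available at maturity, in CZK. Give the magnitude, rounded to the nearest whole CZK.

T = 1 year.
Keep in THB, deliver into the forward: 18,000,000·1.057700·0.5935 = CZK 11,299,409.10.
Swap to CZK now, deposit: 18,000,000·0.5672·1.082800 = CZK 11,054,954.88.
The quoted forward overvalues THB, so borrow CZK, buy THB at spot, deposit the THB at 5.77%, and sell the proceeds forward at 0.5935.
The gap between the two covered legs is CZK 244,454.

CZK 244,454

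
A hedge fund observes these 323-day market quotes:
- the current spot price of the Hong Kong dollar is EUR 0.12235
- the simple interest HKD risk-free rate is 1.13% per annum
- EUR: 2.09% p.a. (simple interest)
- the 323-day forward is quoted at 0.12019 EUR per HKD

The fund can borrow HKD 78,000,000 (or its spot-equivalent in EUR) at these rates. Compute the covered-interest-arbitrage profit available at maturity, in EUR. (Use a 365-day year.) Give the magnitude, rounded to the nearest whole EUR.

T = 323/365 years.
Route A — deposit HKD, sell forward: 78,000,000 × 1.009999726 × 0.12019 = EUR 9,468,565.63.
Route B — convert at spot, deposit EUR: 78,000,000 × 0.12235 × 1.018495068 = EUR 9,719,803.98.
The quoted forward undervalues HKD, so borrow HKD, convert to EUR at spot, deposit the EUR at 2.09%, and buy HKD forward at 0.12019 to cover the loan.
The gap between the two covered legs is EUR 251,238.

EUR 251,238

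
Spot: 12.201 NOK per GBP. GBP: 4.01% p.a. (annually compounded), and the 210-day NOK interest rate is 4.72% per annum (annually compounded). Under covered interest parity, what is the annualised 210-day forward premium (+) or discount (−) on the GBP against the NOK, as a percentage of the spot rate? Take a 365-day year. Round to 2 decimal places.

T = 210/365 years.
CIP forward (NOK per GBP) = 12.201 × 1.0268899/1.0228784 = 12.248850.
Annualised premium = (F − S)/S × (1/T) = (12.248850 − 12.201)/12.201 ÷ (210/365) = 0.68%.

+0.68%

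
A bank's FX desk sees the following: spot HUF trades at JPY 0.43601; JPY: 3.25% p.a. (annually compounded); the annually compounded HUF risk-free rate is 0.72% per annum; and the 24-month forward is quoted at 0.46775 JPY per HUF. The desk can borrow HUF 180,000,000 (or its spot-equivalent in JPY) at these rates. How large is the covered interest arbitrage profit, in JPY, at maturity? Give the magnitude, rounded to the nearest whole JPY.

JPY 1,745,759

T = 2 years.
Route A — deposit HUF, sell forward: 180,000,000 × 1.01445184 × 0.46775 = JPY 85,411,772.67.
Route B — convert at spot, deposit JPY: 180,000,000 × 0.43601 × 1.06605625 = JPY 83,666,013.40.
The quoted forward overvalues HUF, so borrow JPY, buy HUF at spot, deposit the HUF at 0.72%, and sell the proceeds forward at 0.46775.
Profit = 85,411,772.67 − 83,666,013.40 = JPY 1,745,759.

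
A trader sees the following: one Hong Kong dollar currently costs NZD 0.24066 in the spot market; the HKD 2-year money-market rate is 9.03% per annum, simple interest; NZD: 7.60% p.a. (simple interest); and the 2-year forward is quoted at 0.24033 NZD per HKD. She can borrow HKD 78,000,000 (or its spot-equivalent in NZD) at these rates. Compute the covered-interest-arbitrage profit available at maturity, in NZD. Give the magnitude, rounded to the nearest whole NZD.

T = 2 years.
Keep in HKD, deliver into the forward: 78,000,000·1.180600·0.24033 = NZD 22,131,220.64.
Swap to NZD now, deposit: 78,000,000·0.24066·1.152000 = NZD 21,624,744.96.
The quoted forward overvalues HKD, so borrow NZD, buy HKD at spot, deposit the HKD at 9.03%, and sell the proceeds forward at 0.24033.
The gap between the two covered legs is NZD 506,476.

NZD 506,476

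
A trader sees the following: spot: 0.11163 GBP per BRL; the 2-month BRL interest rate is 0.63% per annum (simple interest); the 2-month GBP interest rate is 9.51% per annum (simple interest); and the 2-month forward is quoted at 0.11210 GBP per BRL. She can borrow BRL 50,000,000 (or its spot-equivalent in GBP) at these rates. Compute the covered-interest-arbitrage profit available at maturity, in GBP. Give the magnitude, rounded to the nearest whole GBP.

T = 2/12 years.
Route A — deposit BRL, sell forward: 50,000,000 × 1.001050 × 0.11210 = GBP 5,610,885.25.
Route B — convert at spot, deposit GBP: 50,000,000 × 0.11163 × 1.015850 = GBP 5,669,966.78.
The quoted forward undervalues BRL, so borrow BRL, convert to GBP at spot, deposit the GBP at 9.51%, and buy BRL forward at 0.11210 to cover the loan.
Profit = 5,669,966.78 − 5,610,885.25 = GBP 59,082.

GBP 59,082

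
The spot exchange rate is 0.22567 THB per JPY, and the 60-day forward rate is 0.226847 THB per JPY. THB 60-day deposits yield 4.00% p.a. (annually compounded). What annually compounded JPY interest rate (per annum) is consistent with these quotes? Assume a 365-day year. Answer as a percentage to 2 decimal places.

T = 60/365 years.
F/S = 0.226847/0.22567 = 1.0052156 = (growth of THB) / (growth of JPY).
The THB side grows by (1 + 0.0400)^(60/365) = 1.0064681.
So the JPY growth factor = 1.001246.
Annualise: 1.001246^(365/60) − 1 = 0.007604 = 0.76%.

0.76%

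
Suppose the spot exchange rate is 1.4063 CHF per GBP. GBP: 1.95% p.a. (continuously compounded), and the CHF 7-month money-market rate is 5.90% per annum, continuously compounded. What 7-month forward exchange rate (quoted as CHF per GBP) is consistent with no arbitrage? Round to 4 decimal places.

T = 7/12 years.
Growth of 1 CHF over T: e^(0.0590×7/12) = 1.0350158.
Growth of 1 GBP over T: e^(0.0195×7/12) = 1.0114399.
CIP: F = S · (grow CHF)/(grow GBP) = 1.4063 × 1.0350158/1.0114399 = 1.439080 CHF per GBP.

1.4391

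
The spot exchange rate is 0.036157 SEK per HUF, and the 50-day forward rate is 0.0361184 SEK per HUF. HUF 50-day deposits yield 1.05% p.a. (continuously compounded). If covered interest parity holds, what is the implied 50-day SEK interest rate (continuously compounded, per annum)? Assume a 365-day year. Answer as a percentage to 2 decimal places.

0.27%

T = 50/365 years.
By CIP, F/S equals the SEK-to-HUF growth ratio: 0.0361184/0.036157 = 0.9989324.
HUF growth factor: e^(0.0105×50/365) = 1.0014394.
So the SEK growth factor = 1.0003703.
Take logs: ln 1.0003703 / (50/365) = 0.002703, so 0.27%.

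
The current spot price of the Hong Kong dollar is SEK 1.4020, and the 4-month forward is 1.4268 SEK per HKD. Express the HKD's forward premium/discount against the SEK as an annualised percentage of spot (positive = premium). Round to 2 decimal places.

+5.31%

T = 4/12 years.
(F − S)/S = (1.4268 − 1.402)/1.402 = 0.0176890.
Annualise by dividing by T: 0.0176890 / (4/12) = 0.053067 → 5.31%.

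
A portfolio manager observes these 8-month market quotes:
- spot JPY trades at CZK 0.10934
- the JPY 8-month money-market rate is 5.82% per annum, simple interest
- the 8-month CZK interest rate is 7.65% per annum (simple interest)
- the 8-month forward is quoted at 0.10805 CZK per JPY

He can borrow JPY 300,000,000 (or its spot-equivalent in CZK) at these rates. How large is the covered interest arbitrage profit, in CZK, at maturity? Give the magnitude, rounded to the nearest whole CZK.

CZK 802,200

T = 8/12 years.
Route A — deposit JPY, sell forward: 300,000,000 × 1.038800 × 0.10805 = CZK 33,672,702.00.
Route B — convert at spot, deposit CZK: 300,000,000 × 0.10934 × 1.051000 = CZK 34,474,902.00.
The quoted forward undervalues JPY, so borrow JPY, convert to CZK at spot, deposit the CZK at 7.65%, and buy JPY forward at 0.10805 to cover the loan.
Arbitrage profit = |33,672,702.00 − 34,474,902.00| = CZK 802,200.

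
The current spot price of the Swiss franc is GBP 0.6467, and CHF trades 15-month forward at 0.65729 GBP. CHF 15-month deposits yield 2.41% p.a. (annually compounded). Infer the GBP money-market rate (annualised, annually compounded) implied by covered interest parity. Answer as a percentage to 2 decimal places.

3.75%

T = 15/12 years.
F/S = 0.65729/0.6467 = 1.0163754 = (growth of GBP) / (growth of CHF).
The CHF side grows by (1 + 0.0241)^(15/12) = 1.0302152.
That pins the GBP growth at 1.0470854.
r = 1.0470854^(12/15) − 1 = 0.037494 → 3.75%.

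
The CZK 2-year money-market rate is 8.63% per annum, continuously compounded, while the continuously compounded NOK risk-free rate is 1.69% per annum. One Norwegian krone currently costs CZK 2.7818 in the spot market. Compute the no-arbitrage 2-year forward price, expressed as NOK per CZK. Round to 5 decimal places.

0.31289

T = 2 years.
Growth of 1 CZK over T: e^(0.0863×2) = 1.1883907.
NOK accumulates by e^(0.0169×2) = 1.0343777.
CIP: F = S · (grow CZK)/(grow NOK) = 2.7818 × 1.1883907/1.0343777 = 3.195994 CZK per NOK.
Quoted the other way: 1/3.195994 = 0.31289 NOK per CZK.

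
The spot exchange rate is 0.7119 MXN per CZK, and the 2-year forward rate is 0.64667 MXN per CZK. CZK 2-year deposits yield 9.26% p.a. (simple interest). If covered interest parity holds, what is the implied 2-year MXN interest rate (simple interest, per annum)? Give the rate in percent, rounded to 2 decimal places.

3.83%

T = 2 years.
CIP gives F = S · g_MXN/g_CZK, so g_MXN/g_CZK = 0.64667/0.7119 = 0.9083720.
The CZK side grows by 1 + 0.0926×2 = 1.185200.
So the MXN growth factor = 1.0766025.
(1.0766025 − 1)/T = 0.038301, i.e. 3.83%.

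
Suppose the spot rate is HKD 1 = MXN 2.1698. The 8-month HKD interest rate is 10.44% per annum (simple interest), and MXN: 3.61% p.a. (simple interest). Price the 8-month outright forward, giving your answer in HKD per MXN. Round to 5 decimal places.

0.48136

T = 8/12 years.
MXN growth factor: 1 + 0.0361×8/12 = 1.0240667.
HKD growth factor: 1 + 0.1044×8/12 = 1.069600.
Forward (MXN per HKD) = 2.1698 × 1.0240667 / 1.069600 = 2.077431.
Invert for HKD per MXN: 1 / 2.077431 = 0.48136.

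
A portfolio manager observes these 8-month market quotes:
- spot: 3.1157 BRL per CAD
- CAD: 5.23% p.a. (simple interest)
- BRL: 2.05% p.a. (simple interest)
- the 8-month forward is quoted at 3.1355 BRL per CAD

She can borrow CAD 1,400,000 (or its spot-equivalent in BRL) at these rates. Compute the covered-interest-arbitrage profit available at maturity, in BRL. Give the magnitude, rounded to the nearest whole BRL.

T = 8/12 years.
Keep in CAD, deliver into the forward: 1,400,000·1.034866667·3.1355 = BRL 4,542,754.21.
Swap to BRL now, deposit: 1,400,000·3.1157·1.013666667 = BRL 4,421,593.73.
The quoted forward overvalues CAD, so borrow BRL, buy CAD at spot, deposit the CAD at 5.23%, and sell the proceeds forward at 3.1355.
Profit = 4,542,754.21 − 4,421,593.73 = BRL 121,160.

BRL 121,160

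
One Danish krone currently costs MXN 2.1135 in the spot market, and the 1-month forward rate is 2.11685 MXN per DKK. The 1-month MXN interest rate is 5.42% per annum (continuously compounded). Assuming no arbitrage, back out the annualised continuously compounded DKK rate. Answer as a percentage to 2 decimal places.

3.52%

T = 1/12 years.
By CIP, F/S equals the MXN-to-DKK growth ratio: 2.11685/2.1135 = 1.0015850.
MXN growth factor: e^(0.0542×1/12) = 1.0045269.
Hence g_DKK = 1.0029372.
r = ln(1.0029372)/(1/12) = 0.035195 → 3.52%.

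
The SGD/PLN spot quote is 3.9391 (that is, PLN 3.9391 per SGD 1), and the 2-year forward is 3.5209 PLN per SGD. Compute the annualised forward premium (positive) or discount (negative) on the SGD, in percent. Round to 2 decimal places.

-5.31%

T = 2 years.
Period premium: (3.5209 − 3.9391)/3.9391 = -0.1061664.
Annualise by dividing by T: -0.1061664 / 2 = -0.053083 → -5.31%.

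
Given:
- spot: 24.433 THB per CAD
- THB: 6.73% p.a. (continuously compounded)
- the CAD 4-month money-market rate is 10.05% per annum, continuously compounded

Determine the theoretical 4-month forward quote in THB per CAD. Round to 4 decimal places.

T = 4/12 years.
Growth of 1 THB over T: e^(0.0673×4/12) = 1.02268685.
CAD growth factor: e^(0.1005×4/12) = 1.03406744.
CIP: F = S · (grow THB)/(grow CAD) = 24.433 × 1.02268685/1.03406744 = 24.164099 THB per CAD.

24.1641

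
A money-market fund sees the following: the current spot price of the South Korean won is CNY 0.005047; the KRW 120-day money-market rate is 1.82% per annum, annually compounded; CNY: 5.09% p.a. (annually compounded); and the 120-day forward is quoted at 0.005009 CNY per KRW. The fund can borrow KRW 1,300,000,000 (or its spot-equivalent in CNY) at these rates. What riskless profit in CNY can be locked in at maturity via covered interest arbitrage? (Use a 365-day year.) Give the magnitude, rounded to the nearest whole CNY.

CNY 118,643

T = 120/365 years.
Route A — deposit KRW, sell forward: 1,300,000,000 × 1.005947379 × 0.005009 = CNY 6,550,427.55.
Route B — convert at spot, deposit CNY: 1,300,000,000 × 0.005047 × 1.016456218 = CNY 6,669,070.89.
The quoted forward undervalues KRW, so borrow KRW, convert to CNY at spot, deposit the CNY at 5.09%, and buy KRW forward at 0.005009 to cover the loan.
The gap between the two covered legs is CNY 118,643.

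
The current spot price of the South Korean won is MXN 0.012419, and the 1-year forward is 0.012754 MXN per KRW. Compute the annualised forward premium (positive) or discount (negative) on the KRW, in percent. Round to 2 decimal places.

+2.70%

T = 1 year.
(F − S)/S = (0.012754 − 0.012419)/0.012419 = 0.0269748.
Annualise by dividing by T: 0.0269748 / 1 = 0.026975 → 2.70%.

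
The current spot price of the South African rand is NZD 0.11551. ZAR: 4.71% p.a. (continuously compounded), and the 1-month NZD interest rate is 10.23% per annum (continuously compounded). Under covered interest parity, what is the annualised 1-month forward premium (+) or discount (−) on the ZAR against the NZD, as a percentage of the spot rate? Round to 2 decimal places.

T = 1/12 years.
CIP forward (NZD per ZAR) = 0.11551 × 1.0085614/1.0039327 = 0.11604257.
Annualised premium = (F − S)/S × (1/T) = (0.11604257 − 0.11551)/0.11551 ÷ (1/12) = 5.53%.

+5.53%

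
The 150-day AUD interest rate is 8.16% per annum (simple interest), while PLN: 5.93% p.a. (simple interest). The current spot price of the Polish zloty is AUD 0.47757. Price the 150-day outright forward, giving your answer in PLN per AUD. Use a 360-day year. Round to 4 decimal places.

T = 150/360 years.
Growth of 1 AUD over T: 1 + 0.0816×150/360 = 1.034000.
PLN accumulates by 1 + 0.0593×150/360 = 1.0247083.
Forward (AUD per PLN) = 0.47757 × 1.034000 / 1.0247083 = 0.4819004.
Invert for PLN per AUD: 1 / 0.4819004 = 2.0751.

2.0751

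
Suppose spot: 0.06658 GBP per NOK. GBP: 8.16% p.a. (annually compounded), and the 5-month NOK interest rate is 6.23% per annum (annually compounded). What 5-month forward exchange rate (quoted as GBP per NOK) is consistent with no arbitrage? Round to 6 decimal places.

0.067081

T = 5/12 years.
Growth of 1 GBP over T: (1 + 0.0816)^(5/12) = 1.0332239.
NOK accumulates by (1 + 0.0623)^(5/12) = 1.0255016.
CIP: F = S · (grow GBP)/(grow NOK) = 0.06658 × 1.0332239/1.0255016 = 0.06708137 GBP per NOK.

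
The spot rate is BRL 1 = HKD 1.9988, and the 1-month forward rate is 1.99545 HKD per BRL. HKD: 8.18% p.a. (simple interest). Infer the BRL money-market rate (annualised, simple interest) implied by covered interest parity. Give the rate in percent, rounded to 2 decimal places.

T = 1/12 years.
CIP gives F = S · g_HKD/g_BRL, so g_HKD/g_BRL = 1.99545/1.9988 = 0.9983240.
HKD growth factor: 1 + 0.0818×1/12 = 1.0068167.
That pins the BRL growth at 1.008507.
r = (1.008507 − 1)/(1/12) = 0.102084 → 10.21%.

10.21%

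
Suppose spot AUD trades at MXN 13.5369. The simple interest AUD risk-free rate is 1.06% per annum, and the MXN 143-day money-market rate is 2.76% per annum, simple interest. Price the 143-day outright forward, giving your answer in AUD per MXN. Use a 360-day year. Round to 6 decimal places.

0.073379

T = 143/360 years.
Growth of 1 MXN over T: 1 + 0.0276×143/360 = 1.0109633.
Growth of 1 AUD over T: 1 + 0.0106×143/360 = 1.0042106.
So F = 13.5369 × 1.0109633 / 1.0042106 = 13.62793 (MXN/AUD).
Invert for AUD per MXN: 1 / 13.62793 = 0.073379.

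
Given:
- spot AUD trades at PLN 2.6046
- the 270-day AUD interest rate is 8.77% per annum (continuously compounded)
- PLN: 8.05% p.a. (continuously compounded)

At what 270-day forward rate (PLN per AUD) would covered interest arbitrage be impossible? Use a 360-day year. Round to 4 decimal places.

T = 270/360 years.
PLN accumulates by e^(0.0805×270/360) = 1.0622348.
Growth of 1 AUD over T: e^(0.0877×270/360) = 1.0679864.
So F = 2.6046 × 1.0622348 / 1.0679864 = 2.590573 (PLN/AUD).

2.5906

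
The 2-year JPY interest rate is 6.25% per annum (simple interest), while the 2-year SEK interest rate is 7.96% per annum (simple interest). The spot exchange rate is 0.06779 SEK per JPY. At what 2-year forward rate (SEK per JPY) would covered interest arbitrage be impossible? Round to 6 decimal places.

T = 2 years.
Growth of 1 SEK over T: 1 + 0.0796×2 = 1.159200.
Growth of 1 JPY over T: 1 + 0.0625×2 = 1.125000.
Forward (SEK per JPY) = 0.06779 × 1.159200 / 1.125000 = 0.06985082.

0.069851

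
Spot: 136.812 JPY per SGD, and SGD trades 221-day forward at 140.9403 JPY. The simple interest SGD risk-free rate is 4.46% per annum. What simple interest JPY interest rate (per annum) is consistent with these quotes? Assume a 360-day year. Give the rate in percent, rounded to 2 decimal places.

9.51%

T = 221/360 years.
CIP gives F = S · g_JPY/g_SGD, so g_JPY/g_SGD = 140.9403/136.812 = 1.0301750.
SGD growth factor: 1 + 0.0446×221/360 = 1.0273794.
That pins the JPY growth at 1.0583806.
r = (1.0583806 − 1)/(221/360) = 0.095100 → 9.51%.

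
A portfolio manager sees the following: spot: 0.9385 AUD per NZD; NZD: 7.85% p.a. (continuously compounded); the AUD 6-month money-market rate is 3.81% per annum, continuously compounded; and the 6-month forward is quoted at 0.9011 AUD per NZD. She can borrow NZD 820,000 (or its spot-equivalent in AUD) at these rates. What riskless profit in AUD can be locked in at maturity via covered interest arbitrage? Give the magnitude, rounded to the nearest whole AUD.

T = 6/12 years.
Invest the NZD and cover forward: 820,000 × 1.04003046 × 0.9011 = AUD 768,480.59.
Convert at spot and invest in AUD: 820,000 × 0.9385 × 1.01923261 = AUD 784,370.84.
The quoted forward undervalues NZD, so borrow NZD, convert to AUD at spot, deposit the AUD at 3.81%, and buy NZD forward at 0.9011 to cover the loan.
Arbitrage profit = |768,480.59 − 784,370.84| = AUD 15,890.

AUD 15,890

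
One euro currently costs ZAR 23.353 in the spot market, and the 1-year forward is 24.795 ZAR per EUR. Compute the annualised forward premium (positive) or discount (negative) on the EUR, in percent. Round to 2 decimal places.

T = 1 year.
EUR trades forward at +6.17480% vs spot over the period.
Annualise by dividing by T: 0.0617480 / 1 = 0.061748 → 6.17%.

+6.17%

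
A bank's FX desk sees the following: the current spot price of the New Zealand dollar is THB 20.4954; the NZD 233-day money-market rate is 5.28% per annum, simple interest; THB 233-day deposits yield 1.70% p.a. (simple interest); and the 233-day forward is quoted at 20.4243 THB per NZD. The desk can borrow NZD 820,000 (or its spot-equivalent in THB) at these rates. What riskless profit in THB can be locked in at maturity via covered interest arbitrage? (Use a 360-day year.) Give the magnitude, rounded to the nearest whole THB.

T = 233/360 years.
Keep in NZD, deliver into the forward: 820,000·1.0341733333·20.4243 = THB 17,320,258.46.
Swap to THB now, deposit: 820,000·20.4954·1.0110027778 = THB 16,991,143.19.
The quoted forward overvalues NZD, so borrow THB, buy NZD at spot, deposit the NZD at 5.28%, and sell the proceeds forward at 20.4243.
The gap between the two covered legs is THB 329,115.

THB 329,115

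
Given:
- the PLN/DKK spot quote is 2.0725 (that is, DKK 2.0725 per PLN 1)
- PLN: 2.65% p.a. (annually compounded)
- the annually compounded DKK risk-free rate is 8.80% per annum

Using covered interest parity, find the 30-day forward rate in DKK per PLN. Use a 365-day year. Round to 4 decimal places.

T = 30/365 years.
DKK accumulates by (1 + 0.0880)^(30/365) = 1.0069562.
PLN growth factor: (1 + 0.0265)^(30/365) = 1.002152.
So F = 2.0725 × 1.0069562 / 1.002152 = 2.082435 (DKK/PLN).

2.0824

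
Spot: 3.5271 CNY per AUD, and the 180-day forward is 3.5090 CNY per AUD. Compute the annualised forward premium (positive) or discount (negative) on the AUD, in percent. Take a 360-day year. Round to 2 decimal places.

T = 180/360 years.
AUD trades forward at -0.51317% vs spot over the period.
Annualise by dividing by T: -0.0051317 / (180/360) = -0.010263 → -1.03%.

-1.03%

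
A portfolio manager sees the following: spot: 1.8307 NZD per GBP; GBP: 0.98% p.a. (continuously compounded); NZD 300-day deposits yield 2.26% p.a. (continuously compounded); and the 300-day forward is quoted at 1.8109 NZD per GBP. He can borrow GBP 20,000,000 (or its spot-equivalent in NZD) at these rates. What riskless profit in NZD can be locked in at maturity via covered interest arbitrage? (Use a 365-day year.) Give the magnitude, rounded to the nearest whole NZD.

T = 300/365 years.
Keep in GBP, deliver into the forward: 20,000,000·1.0080873217·1.8109 = NZD 36,510,906.62.
Swap to NZD now, deposit: 20,000,000·1.8307·1.0187489373 = NZD 37,300,473.59.
The quoted forward undervalues GBP, so borrow GBP, convert to NZD at spot, deposit the NZD at 2.26%, and buy GBP forward at 1.8109 to cover the loan.
Profit = 37,300,473.59 − 36,510,906.62 = NZD 789,567.

NZD 789,567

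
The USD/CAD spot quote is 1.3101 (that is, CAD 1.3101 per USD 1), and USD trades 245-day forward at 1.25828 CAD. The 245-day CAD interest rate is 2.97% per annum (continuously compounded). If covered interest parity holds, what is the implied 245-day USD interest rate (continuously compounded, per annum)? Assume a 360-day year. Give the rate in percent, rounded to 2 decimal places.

T = 245/360 years.
CIP gives F = S · g_CAD/g_USD, so g_CAD/g_USD = 1.25828/1.3101 = 0.9604458.
The CAD side grows by e^(0.0297×245/360) = 1.0204182.
So the USD growth factor = 1.0624423.
Take logs: ln 1.0624423 / (245/360) = 0.089001, so 8.90%.

8.90%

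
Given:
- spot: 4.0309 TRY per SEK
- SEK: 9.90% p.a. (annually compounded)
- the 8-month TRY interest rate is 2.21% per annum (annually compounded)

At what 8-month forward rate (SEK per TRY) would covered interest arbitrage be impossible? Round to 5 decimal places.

0.26038

T = 8/12 years.
Growth of 1 TRY over T: (1 + 0.0221)^(8/12) = 1.0146796.
SEK growth factor: (1 + 0.0990)^(8/12) = 1.0649563.
Forward (TRY per SEK) = 4.0309 × 1.0146796 / 1.0649563 = 3.840601.
Invert for SEK per TRY: 1 / 3.840601 = 0.26038.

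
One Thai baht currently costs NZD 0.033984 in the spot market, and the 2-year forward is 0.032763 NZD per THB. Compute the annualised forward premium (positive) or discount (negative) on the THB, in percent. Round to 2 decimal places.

-1.80%

T = 2 years.
(F − S)/S = (0.032763 − 0.033984)/0.033984 = -0.0359287.
Annualise by dividing by T: -0.0359287 / 2 = -0.017964 → -1.80%.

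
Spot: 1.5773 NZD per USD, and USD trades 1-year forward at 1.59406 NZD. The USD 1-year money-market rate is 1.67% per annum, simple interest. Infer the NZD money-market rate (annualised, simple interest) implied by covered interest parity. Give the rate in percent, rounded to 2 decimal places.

T = 1 year.
By CIP, F/S equals the NZD-to-USD growth ratio: 1.59406/1.5773 = 1.0106258.
The USD side grows by 1 + 0.0167×1 = 1.016700.
So the NZD growth factor = 1.0275033.
r = (1.0275033 − 1)/1 = 0.027503 → 2.75%.

2.75%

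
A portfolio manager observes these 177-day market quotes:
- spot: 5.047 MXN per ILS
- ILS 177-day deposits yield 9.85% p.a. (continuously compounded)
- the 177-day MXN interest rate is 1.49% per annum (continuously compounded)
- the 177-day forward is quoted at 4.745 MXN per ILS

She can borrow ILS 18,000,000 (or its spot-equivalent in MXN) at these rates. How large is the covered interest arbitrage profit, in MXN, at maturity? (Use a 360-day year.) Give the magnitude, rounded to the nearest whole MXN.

MXN 1,865,835

T = 177/360 years.
Invest the ILS and cover forward: 18,000,000 × 1.049621021 × 4.745 = MXN 89,648,131.40.
Convert at spot and invest in MXN: 18,000,000 × 5.047 × 1.0073527329 = MXN 91,513,966.37.
The quoted forward undervalues ILS, so borrow ILS, convert to MXN at spot, deposit the MXN at 1.49%, and buy ILS forward at 4.745 to cover the loan.
Arbitrage profit = |89,648,131.40 − 91,513,966.37| = MXN 1,865,835.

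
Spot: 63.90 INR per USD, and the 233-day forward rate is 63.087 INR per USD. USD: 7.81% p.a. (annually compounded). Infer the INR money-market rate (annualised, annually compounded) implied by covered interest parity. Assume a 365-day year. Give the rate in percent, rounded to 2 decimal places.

T = 233/365 years.
By CIP, F/S equals the INR-to-USD growth ratio: 63.087/63.9 = 0.9872770.
The USD side grows by (1 + 0.0781)^(233/365) = 1.0491754.
That pins the INR growth at 1.0358267.
Annualise: 1.0358267^(365/233) − 1 = 0.056690 = 5.67%.

5.67%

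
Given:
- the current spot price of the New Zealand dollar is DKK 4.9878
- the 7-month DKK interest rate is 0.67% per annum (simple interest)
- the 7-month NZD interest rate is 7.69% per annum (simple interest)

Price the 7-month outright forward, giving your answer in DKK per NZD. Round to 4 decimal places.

4.7923

T = 7/12 years.
DKK growth factor: 1 + 0.0067×7/12 = 1.0039083.
Growth of 1 NZD over T: 1 + 0.0769×7/12 = 1.0448583.
So F = 4.9878 × 1.0039083 / 1.0448583 = 4.792319 (DKK/NZD).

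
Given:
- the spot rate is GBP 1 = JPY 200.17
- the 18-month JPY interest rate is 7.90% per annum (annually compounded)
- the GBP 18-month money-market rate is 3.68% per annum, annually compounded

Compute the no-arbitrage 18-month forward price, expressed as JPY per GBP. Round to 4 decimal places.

T = 18/12 years.
JPY accumulates by (1 + 0.0790)^(18/12) = 1.120810438.
GBP growth factor: (1 + 0.0368)^(18/12) = 1.055704767.
So F = 200.17 × 1.120810438 / 1.055704767 = 212.514552 (JPY/GBP).

212.5146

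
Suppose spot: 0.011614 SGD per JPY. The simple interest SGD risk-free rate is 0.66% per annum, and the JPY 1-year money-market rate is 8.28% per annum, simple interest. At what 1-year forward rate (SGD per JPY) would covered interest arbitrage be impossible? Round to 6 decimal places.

0.010797

T = 1 year.
SGD accumulates by 1 + 0.0066×1 = 1.006600.
JPY growth factor: 1 + 0.0828×1 = 1.082800.
Forward (SGD per JPY) = 0.011614 × 1.006600 / 1.082800 = 0.01079669.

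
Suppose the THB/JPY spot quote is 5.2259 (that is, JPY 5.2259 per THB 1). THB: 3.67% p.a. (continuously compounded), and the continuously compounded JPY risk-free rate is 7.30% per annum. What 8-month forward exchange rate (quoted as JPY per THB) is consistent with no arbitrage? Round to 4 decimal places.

5.3539

T = 8/12 years.
Growth of 1 JPY over T: e^(0.0730×8/12) = 1.0498703.
Growth of 1 THB over T: e^(0.0367×8/12) = 1.0247684.
CIP: F = S · (grow JPY)/(grow THB) = 5.2259 × 1.0498703/1.0247684 = 5.353909 JPY per THB.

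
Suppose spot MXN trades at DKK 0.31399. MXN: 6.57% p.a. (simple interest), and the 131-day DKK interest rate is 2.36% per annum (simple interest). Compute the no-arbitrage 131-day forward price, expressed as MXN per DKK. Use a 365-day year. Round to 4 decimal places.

3.2325

T = 131/365 years.
DKK growth factor: 1 + 0.0236×131/365 = 1.0084701.
Growth of 1 MXN over T: 1 + 0.0657×131/365 = 1.023580.
So F = 0.31399 × 1.0084701 / 1.023580 = 0.3093549 (DKK/MXN).
Invert for MXN per DKK: 1 / 0.3093549 = 3.2325.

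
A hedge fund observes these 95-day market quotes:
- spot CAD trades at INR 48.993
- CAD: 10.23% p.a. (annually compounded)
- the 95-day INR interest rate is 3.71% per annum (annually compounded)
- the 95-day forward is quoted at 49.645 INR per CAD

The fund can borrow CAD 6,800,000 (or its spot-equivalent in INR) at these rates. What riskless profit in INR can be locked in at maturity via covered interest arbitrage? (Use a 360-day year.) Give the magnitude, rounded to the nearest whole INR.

INR 10,004,820

T = 95/360 years.
Route A — deposit CAD, sell forward: 6,800,000 × 1.02603564625 × 49.645 = INR 346,375,269.67.
Route B — convert at spot, deposit INR: 6,800,000 × 48.993 × 1.00965939222 = INR 336,370,449.70.
The quoted forward overvalues CAD, so borrow INR, buy CAD at spot, deposit the CAD at 10.23%, and sell the proceeds forward at 49.645.
Profit = 346,375,269.67 − 336,370,449.70 = INR 10,004,820.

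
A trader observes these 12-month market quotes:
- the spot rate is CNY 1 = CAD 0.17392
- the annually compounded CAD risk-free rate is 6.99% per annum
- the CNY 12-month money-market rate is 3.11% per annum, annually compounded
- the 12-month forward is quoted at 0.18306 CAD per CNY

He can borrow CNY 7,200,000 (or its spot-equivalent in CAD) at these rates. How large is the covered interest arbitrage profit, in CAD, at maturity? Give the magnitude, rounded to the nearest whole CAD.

T = 1 year.
Route A — deposit CNY, sell forward: 7,200,000 × 1.031100 × 0.18306 = CAD 1,359,022.80.
Route B — convert at spot, deposit CAD: 7,200,000 × 0.17392 × 1.069900 = CAD 1,339,754.46.
The quoted forward overvalues CNY, so borrow CAD, buy CNY at spot, deposit the CNY at 3.11%, and sell the proceeds forward at 0.18306.
Arbitrage profit = |1,359,022.80 − 1,339,754.46| = CAD 19,268.

CAD 19,268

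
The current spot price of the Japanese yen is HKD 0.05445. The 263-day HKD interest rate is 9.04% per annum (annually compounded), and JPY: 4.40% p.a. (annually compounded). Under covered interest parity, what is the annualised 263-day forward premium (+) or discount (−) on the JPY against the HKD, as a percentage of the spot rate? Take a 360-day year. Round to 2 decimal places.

T = 263/360 years.
No-arbitrage forward: 0.05445 × 1.0652672 / 1.0319574 = 0.05620755 HKD/JPY.
(F − S)/S ÷ T = (0.05620755 − 0.05445)/0.05445/(263/360) = 0.044183 → 4.42%.

+4.42%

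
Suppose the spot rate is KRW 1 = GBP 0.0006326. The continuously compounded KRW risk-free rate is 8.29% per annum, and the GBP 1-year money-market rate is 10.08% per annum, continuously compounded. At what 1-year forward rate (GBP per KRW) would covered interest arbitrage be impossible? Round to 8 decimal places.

0.00064403

T = 1 year.
GBP accumulates by e^(0.1008×1) = 1.1060554.
KRW accumulates by e^(0.0829×1) = 1.0864332.
So F = 0.0006326 × 1.1060554 / 1.0864332 = 0.0006440255 (GBP/KRW).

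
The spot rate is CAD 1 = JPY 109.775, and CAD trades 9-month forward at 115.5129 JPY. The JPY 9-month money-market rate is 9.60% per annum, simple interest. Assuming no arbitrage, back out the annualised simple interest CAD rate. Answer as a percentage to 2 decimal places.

T = 9/12 years.
By CIP, F/S equals the JPY-to-CAD growth ratio: 115.5129/109.775 = 1.0522696.
The JPY side grows by 1 + 0.0960×9/12 = 1.072000.
That pins the CAD growth at 1.0187503.
r = (1.0187503 − 1)/(9/12) = 0.025000 → 2.50%.

2.50%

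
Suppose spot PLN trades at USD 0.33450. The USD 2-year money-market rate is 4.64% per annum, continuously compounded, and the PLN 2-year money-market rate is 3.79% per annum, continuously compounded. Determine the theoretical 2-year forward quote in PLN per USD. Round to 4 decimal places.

2.9391

T = 2 years.
USD growth factor: e^(0.0464×2) = 1.0972423.
Growth of 1 PLN over T: e^(0.0379×2) = 1.0787468.
CIP: F = S · (grow USD)/(grow PLN) = 0.3345 × 1.0972423/1.0787468 = 0.3402351 USD per PLN.
Invert for PLN per USD: 1 / 0.3402351 = 2.9391.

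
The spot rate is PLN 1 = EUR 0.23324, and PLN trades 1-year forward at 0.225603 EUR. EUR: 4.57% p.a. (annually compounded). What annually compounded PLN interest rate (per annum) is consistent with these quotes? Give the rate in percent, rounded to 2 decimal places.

T = 1 year.
F/S = 0.225603/0.23324 = 0.9672569 = (growth of EUR) / (growth of PLN).
EUR growth factor: (1 + 0.0457)^1 = 1.045700.
So the PLN growth factor = 1.0810985.
r = 1.0810985^(1/1) − 1 = 0.081098 → 8.11%.

8.11%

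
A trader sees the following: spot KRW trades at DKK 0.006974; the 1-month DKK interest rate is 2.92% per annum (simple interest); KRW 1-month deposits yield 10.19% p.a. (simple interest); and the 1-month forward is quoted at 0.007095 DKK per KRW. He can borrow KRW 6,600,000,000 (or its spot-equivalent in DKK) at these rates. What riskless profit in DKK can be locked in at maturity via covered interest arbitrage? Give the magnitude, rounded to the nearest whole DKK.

DKK 1,084,237

T = 1/12 years.
Keep in KRW, deliver into the forward: 6,600,000,000·1.0084916667·0.007095 = DKK 47,224,639.28.
Swap to DKK now, deposit: 6,600,000,000·0.006974·1.0024333333 = DKK 46,140,402.44.
The quoted forward overvalues KRW, so borrow DKK, buy KRW at spot, deposit the KRW at 10.19%, and sell the proceeds forward at 0.007095.
Arbitrage profit = |47,224,639.28 − 46,140,402.44| = DKK 1,084,237.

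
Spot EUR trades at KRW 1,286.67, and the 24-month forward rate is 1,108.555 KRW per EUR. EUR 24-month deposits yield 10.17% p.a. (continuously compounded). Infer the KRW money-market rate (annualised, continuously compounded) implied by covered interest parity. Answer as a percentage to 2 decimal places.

T = 2 years.
By CIP, F/S equals the KRW-to-EUR growth ratio: 1108.555/1286.67 = 0.8615690.
The EUR side grows by e^(0.1017×2) = 1.2255626.
That pins the KRW growth at 1.0559067.
r = ln(1.0559067)/2 = 0.027200 → 2.72%.

2.72%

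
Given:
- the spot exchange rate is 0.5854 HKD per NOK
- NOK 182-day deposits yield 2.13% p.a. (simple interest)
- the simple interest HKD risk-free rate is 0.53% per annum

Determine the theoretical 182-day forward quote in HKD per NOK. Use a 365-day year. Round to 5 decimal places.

0.58078

T = 182/365 years.
HKD accumulates by 1 + 0.0053×182/365 = 1.0026427.
Growth of 1 NOK over T: 1 + 0.0213×182/365 = 1.0106208.
So F = 0.5854 × 1.0026427 / 1.0106208 = 0.5807787 (HKD/NOK).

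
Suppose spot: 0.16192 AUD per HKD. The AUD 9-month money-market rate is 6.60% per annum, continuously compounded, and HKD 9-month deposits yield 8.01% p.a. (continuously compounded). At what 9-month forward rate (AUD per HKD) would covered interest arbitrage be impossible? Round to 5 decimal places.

0.16022

T = 9/12 years.
Growth of 1 AUD over T: e^(0.0660×9/12) = 1.0507456.
HKD accumulates by e^(0.0801×9/12) = 1.0619162.
CIP: F = S · (grow AUD)/(grow HKD) = 0.16192 × 1.0507456/1.0619162 = 0.1602167 AUD per HKD.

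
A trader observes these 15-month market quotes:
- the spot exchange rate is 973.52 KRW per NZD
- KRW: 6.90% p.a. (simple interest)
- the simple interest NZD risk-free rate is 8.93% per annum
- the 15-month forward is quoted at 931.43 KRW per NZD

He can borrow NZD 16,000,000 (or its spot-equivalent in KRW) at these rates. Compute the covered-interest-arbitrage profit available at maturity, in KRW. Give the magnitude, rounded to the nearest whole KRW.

KRW 353,363,620

T = 15/12 years.
Keep in NZD, deliver into the forward: 16,000,000·1.111625·931.43 = KRW 16,566,413,980.00.
Swap to KRW now, deposit: 16,000,000·973.52·1.086250 = KRW 16,919,777,600.00.
The quoted forward undervalues NZD, so borrow NZD, convert to KRW at spot, deposit the KRW at 6.90%, and buy NZD forward at 931.43 to cover the loan.
Arbitrage profit = |16,566,413,980.00 − 16,919,777,600.00| = KRW 353,363,620.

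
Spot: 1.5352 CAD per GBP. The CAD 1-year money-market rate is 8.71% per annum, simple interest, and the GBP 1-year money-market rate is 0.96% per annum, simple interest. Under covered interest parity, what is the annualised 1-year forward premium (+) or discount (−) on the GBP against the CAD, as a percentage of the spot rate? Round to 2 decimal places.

T = 1 year.
CIP forward (CAD per GBP) = 1.5352 × 1.087100/1.009600 = 1.6530467.
(F − S)/S ÷ T = (1.6530467 − 1.5352)/1.5352/1 = 0.076763 → 7.68%.

+7.68%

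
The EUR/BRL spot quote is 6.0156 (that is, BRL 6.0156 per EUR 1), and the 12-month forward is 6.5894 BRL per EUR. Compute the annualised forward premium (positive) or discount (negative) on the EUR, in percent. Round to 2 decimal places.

+9.54%

T = 1 year.
(F − S)/S = (6.5894 − 6.0156)/6.0156 = 0.0953853.
Annualise by dividing by T: 0.0953853 / 1 = 0.095385 → 9.54%.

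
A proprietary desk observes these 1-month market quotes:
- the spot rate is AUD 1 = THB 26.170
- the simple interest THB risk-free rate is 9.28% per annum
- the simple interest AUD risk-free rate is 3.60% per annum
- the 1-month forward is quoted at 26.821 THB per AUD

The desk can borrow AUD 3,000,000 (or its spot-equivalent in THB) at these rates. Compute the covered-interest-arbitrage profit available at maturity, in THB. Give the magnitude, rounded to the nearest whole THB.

T = 1/12 years.
Route A — deposit AUD, sell forward: 3,000,000 × 1.003000 × 26.821 = THB 80,704,389.00.
Route B — convert at spot, deposit THB: 3,000,000 × 26.170 × 1.0077333333 = THB 79,117,144.00.
The quoted forward overvalues AUD, so borrow THB, buy AUD at spot, deposit the AUD at 3.60%, and sell the proceeds forward at 26.821.
Profit = 80,704,389.00 − 79,117,144.00 = THB 1,587,245.

THB 1,587,245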